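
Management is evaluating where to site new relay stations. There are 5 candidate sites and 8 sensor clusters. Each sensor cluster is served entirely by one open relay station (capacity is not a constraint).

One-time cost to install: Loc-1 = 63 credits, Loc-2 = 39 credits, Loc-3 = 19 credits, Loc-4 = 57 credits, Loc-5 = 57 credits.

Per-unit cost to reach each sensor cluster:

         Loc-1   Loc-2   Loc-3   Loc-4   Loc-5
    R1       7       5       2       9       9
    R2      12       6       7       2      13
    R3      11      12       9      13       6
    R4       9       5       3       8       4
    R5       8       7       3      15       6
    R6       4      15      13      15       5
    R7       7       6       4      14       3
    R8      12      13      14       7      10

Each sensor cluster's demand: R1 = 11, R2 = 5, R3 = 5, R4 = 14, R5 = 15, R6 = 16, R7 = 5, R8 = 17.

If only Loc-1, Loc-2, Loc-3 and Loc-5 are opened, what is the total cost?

Each sensor cluster is assigned to its cheapest site among the open ones.
{Loc-1, Loc-2, Loc-3, Loc-5}: R1→Loc-3 2·11=22, R2→Loc-2 6·5=30, R3→Loc-5 6·5=30, R4→Loc-3 3·14=42, R5→Loc-3 3·15=45, R6→Loc-1 4·16=64, R7→Loc-5 3·5=15, R8→Loc-5 10·17=170. Service 418; fixed 178; total 596.

Total cost: 596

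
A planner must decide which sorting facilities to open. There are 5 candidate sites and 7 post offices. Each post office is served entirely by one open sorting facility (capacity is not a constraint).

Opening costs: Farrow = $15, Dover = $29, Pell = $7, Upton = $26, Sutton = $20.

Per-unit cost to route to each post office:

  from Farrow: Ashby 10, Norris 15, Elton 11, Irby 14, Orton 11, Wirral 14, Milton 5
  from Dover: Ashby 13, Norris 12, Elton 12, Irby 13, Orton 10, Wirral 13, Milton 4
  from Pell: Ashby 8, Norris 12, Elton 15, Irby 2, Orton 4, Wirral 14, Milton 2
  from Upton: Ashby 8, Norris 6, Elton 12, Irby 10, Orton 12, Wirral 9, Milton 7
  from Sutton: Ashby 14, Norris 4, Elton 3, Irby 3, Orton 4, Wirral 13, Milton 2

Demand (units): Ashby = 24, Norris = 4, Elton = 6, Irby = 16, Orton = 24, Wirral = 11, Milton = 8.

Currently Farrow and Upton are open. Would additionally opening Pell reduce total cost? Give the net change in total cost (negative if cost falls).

Current service cost with {Farrow, Upton}: 845.
Adding Pell: each post office re-picks its cheapest; new service cost 525, saving 320.
Extra fixed cost: 7. Net change = 7 − 320 = -313.
(Totals: 886 → 573.)

Yes — net change −313 (cost falls by 313).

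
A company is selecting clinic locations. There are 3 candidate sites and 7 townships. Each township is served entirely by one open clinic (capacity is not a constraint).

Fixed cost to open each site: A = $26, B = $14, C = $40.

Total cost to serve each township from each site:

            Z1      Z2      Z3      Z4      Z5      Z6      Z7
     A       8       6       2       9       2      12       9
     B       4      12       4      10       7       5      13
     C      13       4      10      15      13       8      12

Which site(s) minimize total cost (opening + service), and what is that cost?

Open B only; minimum total cost 69.

For any fixed open set, each township goes to its cheapest open site; total = fixed + service.
{B}: Z1→B 4, Z2→B 12, Z3→B 4, Z4→B 10, Z5→B 7, Z6→B 5, Z7→B 13. Service 55; fixed 14; total 69.
{A}: service 48 + fixed 26 = 74
{A, B}: service 37 + fixed 40 = 77
{A, B, C}: Z1→B 4, Z2→C 4, Z3→A 2, Z4→A 9, Z5→A 2, Z6→B 5, Z7→A 9. Service 35; fixed 80; total 115.
No other subset beats 69.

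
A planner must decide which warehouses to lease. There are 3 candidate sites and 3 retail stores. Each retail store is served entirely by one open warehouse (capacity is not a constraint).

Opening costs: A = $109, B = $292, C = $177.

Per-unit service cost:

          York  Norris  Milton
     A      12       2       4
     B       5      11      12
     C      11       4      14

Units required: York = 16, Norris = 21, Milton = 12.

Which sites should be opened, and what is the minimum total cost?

Open A only; minimum total cost 391.

For any fixed open set, each retail store goes to its cheapest open site; total = fixed + service.
{A}: York→A 12·16=192, Norris→A 2·21=42, Milton→A 4·12=48. Service 282; fixed 109; total 391.
{A, C}: service 266 + fixed 286 = 552
{A, B}: York→B 5·16=80, Norris→A 2·21=42, Milton→A 4·12=48. Service 170; fixed 401; total 571.
{A, B, C}: York→B 5·16=80, Norris→A 2·21=42, Milton→A 4·12=48. Service 170; fixed 578; total 748.
No other subset beats 391.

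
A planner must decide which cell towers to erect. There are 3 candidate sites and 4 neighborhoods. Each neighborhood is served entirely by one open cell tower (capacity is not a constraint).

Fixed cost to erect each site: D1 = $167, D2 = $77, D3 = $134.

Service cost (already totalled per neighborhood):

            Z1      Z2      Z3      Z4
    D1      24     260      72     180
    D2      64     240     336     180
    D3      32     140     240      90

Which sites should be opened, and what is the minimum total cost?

For any fixed open set, each neighborhood goes to its cheapest open site; total = fixed + service.
{D1, D3}: Z1→D1 24, Z2→D3 140, Z3→D1 72, Z4→D3 90. Service 326; fixed 301; total 627.
{D3}: Z1→D3 32, Z2→D3 140, Z3→D3 240, Z4→D3 90. Service 502; fixed 134; total 636.
{D1}: service 536 + fixed 167 = 703
{D1, D2, D3}: service 326 + fixed 378 = 704
(All 7 nonempty subsets were checked; D1 and D3 is lowest.)

Open D1 and D3; minimum total cost 627.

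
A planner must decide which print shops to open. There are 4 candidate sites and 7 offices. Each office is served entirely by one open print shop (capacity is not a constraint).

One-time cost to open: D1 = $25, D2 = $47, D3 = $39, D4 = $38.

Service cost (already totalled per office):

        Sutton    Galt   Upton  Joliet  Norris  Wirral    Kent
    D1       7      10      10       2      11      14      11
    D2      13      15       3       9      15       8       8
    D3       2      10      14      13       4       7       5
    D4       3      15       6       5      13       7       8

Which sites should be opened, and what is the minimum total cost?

For any fixed open set, each office goes to its cheapest open site; total = fixed + service.
{D1}: Sutton→D1 7, Galt→D1 10, Upton→D1 10, Joliet→D1 2, Norris→D1 11, Wirral→D1 14, Kent→D1 11. Service 65; fixed 25; total 90.
{D3}: service 55 + fixed 39 = 94
{D4}: Sutton→D4 3, Galt→D4 15, Upton→D4 6, Joliet→D4 5, Norris→D4 13, Wirral→D4 7, Kent→D4 8. Service 57; fixed 38; total 95.
{D1, D2, D3, D4}: service 33 + fixed 149 = 182
(All 15 nonempty subsets were checked; D1 only is lowest.)

Open D1 only; minimum total cost 90.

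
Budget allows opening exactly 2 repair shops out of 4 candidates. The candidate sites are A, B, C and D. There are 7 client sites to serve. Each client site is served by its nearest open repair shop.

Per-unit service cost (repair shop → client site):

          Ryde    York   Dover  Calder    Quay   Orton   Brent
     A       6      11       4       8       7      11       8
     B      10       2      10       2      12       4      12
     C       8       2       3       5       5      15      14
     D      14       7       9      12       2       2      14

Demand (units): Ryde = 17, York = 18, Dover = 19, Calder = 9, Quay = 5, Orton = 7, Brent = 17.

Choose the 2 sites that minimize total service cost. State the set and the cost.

Choose A and B; total service cost 431.

With exactly 2 open, each client site uses its cheapest among the chosen.
{A, B}: Ryde→A 6·17=102, York→B 2·18=36, Dover→A 4·19=76, Calder→B 2·9=18, Quay→A 7·5=35, Orton→B 4·7=28, Brent→A 8·17=136. Service cost 431.
{A, C}: service cost 478
{B, C}: service cost 504
Among all 6 size-2 choices, {A, B} is lowest.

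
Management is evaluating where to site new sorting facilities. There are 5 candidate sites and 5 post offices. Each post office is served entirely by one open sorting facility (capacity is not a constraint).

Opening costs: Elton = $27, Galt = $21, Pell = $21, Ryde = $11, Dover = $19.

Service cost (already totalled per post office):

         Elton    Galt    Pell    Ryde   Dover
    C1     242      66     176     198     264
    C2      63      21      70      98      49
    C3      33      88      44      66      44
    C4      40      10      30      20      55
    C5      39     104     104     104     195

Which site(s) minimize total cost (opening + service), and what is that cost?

Open Elton and Galt; minimum total cost 217.

For any fixed open set, each post office goes to its cheapest open site; total = fixed + service.
{Elton, Galt}: C1→Galt 66, C2→Galt 21, C3→Elton 33, C4→Galt 10, C5→Elton 39. Service 169; fixed 48; total 217.
{Elton, Galt, Ryde}: service 169 + fixed 59 = 228
{Elton, Galt, Dover}: C1→Galt 66, C2→Galt 21, C3→Elton 33, C4→Galt 10, C5→Elton 39. Service 169; fixed 67; total 236.
{Elton, Galt, Pell, Ryde, Dover}: service 169 + fixed 99 = 268
No other subset beats 217.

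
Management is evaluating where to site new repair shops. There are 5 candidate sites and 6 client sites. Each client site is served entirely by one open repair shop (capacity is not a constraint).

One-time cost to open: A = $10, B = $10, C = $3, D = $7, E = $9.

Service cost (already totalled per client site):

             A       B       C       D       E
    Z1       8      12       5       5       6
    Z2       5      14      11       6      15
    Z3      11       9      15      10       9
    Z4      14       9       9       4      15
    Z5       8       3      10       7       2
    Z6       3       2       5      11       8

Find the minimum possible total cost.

For any fixed open set, each client site goes to its cheapest open site; total = fixed + service.
{B, D}: Z1→D 5, Z2→D 6, Z3→B 9, Z4→D 4, Z5→B 3, Z6→B 2. Service 29; fixed 17; total 46.
{C, D}: service 37 + fixed 10 = 47
{B, C, D}: service 29 + fixed 20 = 49
{A, B, C, D, E}: service 27 + fixed 39 = 66
No other subset beats 46.

Minimum total cost: 46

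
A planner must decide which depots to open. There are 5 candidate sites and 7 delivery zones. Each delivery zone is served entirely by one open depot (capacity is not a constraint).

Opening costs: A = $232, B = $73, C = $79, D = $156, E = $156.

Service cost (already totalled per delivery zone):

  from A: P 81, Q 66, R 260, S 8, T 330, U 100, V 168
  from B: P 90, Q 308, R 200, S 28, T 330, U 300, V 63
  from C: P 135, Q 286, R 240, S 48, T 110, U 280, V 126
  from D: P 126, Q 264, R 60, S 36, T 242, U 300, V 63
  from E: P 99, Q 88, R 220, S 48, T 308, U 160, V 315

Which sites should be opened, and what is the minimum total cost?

Open A, C and D; minimum total cost 955.

For any fixed open set, each delivery zone goes to its cheapest open site; total = fixed + service.
{A, C, D}: P→A 81, Q→A 66, R→D 60, S→A 8, T→C 110, U→A 100, V→D 63. Service 488; fixed 467; total 955.
{C, D, E}: service 616 + fixed 391 = 1007
{A, D}: service 620 + fixed 388 = 1008
{A, B, C, D, E}: service 488 + fixed 696 = 1184
No other subset beats 955.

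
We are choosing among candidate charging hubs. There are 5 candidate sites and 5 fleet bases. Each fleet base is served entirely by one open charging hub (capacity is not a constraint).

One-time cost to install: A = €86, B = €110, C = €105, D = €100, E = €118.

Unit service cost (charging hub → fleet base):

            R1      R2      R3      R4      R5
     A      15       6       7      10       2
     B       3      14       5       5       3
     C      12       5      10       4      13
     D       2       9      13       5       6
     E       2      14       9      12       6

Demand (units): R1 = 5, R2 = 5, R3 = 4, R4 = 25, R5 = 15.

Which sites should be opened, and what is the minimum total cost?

For any fixed open set, each fleet base goes to its cheapest open site; total = fixed + service.
{B}: R1→B 3·5=15, R2→B 14·5=70, R3→B 5·4=20, R4→B 5·25=125, R5→B 3·15=45. Service 275; fixed 110; total 385.
{A, D}: service 223 + fixed 186 = 409
{A, B}: R1→B 3·5=15, R2→A 6·5=30, R3→B 5·4=20, R4→B 5·25=125, R5→A 2·15=30. Service 220; fixed 196; total 416.
{A, B, C, D, E}: service 185 + fixed 519 = 704
No other subset beats 385.

Open B only; minimum total cost 385.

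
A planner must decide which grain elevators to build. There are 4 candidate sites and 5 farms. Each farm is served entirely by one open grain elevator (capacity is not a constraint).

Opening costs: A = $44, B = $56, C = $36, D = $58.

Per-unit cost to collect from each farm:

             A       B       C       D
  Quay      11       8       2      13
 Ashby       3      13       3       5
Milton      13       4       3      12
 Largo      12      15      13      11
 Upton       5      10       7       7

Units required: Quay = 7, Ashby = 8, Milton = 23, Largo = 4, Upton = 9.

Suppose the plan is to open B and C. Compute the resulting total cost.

Total cost: 314

Each farm is assigned to its cheapest site among the open ones.
{B, C}: Quay→C 2·7=14, Ashby→C 3·8=24, Milton→C 3·23=69, Largo→C 13·4=52, Upton→C 7·9=63. Service 222; fixed 92; total 314.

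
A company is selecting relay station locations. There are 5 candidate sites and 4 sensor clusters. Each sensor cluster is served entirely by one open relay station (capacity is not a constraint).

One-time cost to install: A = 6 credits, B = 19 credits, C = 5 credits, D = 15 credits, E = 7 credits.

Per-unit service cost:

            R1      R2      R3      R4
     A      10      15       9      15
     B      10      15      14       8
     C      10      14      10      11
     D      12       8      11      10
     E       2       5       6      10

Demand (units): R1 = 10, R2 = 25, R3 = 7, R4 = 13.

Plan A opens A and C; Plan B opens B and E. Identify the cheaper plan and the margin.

Plan B is cheaper by 350.

Plan A: {A, C}: R1→A 10·10=100, R2→C 14·25=350, R3→A 9·7=63, R4→C 11·13=143. Service 656; fixed 11; total 667.
Plan B: {B, E}: R1→E 2·10=20, R2→E 5·25=125, R3→E 6·7=42, R4→B 8·13=104. Service 291; fixed 26; total 317.
Difference: |667 − 317| = 350.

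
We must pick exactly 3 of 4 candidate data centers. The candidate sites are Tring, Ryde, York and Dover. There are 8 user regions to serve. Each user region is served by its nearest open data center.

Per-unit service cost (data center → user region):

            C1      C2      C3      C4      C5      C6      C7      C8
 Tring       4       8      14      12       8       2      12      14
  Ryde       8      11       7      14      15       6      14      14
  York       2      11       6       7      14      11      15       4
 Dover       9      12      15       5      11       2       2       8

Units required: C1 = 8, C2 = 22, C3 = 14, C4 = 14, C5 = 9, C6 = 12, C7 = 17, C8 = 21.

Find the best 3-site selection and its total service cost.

With exactly 3 open, each user region uses its cheapest among the chosen.
{Tring, York, Dover}: C1→York 2·8=16, C2→Tring 8·22=176, C3→York 6·14=84, C4→Dover 5·14=70, C5→Tring 8·9=72, C6→Tring 2·12=24, C7→Dover 2·17=34, C8→York 4·21=84. Service cost 560.
{Ryde, York, Dover}: service cost 653
{Tring, Ryde, Dover}: service cost 674
Among all 4 size-3 choices, {Tring, York, Dover} is lowest.

Choose Tring, York and Dover; total service cost 560.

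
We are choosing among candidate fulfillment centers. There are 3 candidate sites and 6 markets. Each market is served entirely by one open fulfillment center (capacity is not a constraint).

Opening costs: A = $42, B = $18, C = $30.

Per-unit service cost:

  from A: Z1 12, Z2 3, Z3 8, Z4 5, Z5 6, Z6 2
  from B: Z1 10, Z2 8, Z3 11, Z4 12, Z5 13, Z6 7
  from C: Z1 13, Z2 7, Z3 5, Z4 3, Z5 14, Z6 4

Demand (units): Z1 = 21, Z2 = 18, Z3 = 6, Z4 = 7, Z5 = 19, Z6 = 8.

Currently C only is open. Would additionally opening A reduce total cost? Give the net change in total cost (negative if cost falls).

Yes — net change −219 (cost falls by 219).

Current service cost with {C}: 748.
Adding A: each market re-picks its cheapest; new service cost 487, saving 261.
Extra fixed cost: 42. Net change = 42 − 261 = -219.
(Totals: 778 → 559.)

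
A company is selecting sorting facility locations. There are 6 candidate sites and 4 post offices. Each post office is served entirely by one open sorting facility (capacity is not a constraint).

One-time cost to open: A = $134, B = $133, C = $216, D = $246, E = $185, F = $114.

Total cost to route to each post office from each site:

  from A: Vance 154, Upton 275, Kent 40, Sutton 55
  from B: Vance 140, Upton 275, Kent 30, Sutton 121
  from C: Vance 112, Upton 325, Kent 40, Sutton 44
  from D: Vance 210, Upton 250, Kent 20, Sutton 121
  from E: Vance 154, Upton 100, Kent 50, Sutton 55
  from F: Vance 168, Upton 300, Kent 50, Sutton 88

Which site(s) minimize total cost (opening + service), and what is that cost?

Open E only; minimum total cost 544.

For any fixed open set, each post office goes to its cheapest open site; total = fixed + service.
{E}: Vance→E 154, Upton→E 100, Kent→E 50, Sutton→E 55. Service 359; fixed 185; total 544.
{B, E}: Vance→B 140, Upton→E 100, Kent→B 30, Sutton→E 55. Service 325; fixed 318; total 643.
{A}: service 524 + fixed 134 = 658
{A, B, C, D, E, F}: service 276 + fixed 1028 = 1304
No other subset beats 544.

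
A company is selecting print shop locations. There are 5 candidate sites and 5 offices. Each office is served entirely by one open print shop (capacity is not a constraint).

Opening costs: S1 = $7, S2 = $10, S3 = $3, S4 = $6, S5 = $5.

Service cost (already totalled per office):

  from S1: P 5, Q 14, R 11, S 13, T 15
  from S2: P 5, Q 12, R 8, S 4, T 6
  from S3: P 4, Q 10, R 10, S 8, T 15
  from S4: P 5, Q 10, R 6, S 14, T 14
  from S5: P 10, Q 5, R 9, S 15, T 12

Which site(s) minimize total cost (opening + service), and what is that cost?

Open S2 and S5; minimum total cost 43.

For any fixed open set, each office goes to its cheapest open site; total = fixed + service.
{S2, S5}: P→S2 5, Q→S5 5, R→S2 8, S→S2 4, T→S2 6. Service 28; fixed 15; total 43.
{S2}: service 35 + fixed 10 = 45
{S2, S3}: P→S3 4, Q→S3 10, R→S2 8, S→S2 4, T→S2 6. Service 32; fixed 13; total 45.
{S1, S2, S3, S4, S5}: service 25 + fixed 31 = 56
No other subset beats 43.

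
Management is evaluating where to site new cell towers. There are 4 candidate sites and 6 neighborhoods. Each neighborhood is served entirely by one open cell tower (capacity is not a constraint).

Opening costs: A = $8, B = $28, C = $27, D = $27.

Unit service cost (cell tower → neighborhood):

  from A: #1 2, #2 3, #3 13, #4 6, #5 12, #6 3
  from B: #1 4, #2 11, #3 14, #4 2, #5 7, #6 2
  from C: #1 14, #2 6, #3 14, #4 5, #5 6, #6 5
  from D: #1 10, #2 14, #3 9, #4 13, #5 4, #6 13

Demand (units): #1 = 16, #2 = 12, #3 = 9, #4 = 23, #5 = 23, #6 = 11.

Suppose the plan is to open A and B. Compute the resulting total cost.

Each neighborhood is assigned to its cheapest site among the open ones.
{A, B}: #1→A 2·16=32, #2→A 3·12=36, #3→A 13·9=117, #4→B 2·23=46, #5→B 7·23=161, #6→B 2·11=22. Service 414; fixed 36; total 450.

Total cost: 450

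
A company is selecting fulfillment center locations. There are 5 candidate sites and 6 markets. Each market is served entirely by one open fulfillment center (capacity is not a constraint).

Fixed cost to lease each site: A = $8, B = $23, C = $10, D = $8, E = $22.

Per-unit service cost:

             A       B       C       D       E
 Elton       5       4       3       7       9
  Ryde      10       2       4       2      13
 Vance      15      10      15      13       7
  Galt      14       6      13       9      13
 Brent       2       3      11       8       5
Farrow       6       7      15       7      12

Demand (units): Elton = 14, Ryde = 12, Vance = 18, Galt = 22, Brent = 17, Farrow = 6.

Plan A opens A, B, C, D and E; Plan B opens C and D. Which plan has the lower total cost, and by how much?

Plan A is cheaper by 229.

Plan A: {A, B, C, D, E}: Elton→C 3·14=42, Ryde→B 2·12=24, Vance→E 7·18=126, Galt→B 6·22=132, Brent→A 2·17=34, Farrow→A 6·6=36. Service 394; fixed 71; total 465.
Plan B: {C, D}: Elton→C 3·14=42, Ryde→D 2·12=24, Vance→D 13·18=234, Galt→D 9·22=198, Brent→D 8·17=136, Farrow→D 7·6=42. Service 676; fixed 18; total 694.
Difference: |465 − 694| = 229.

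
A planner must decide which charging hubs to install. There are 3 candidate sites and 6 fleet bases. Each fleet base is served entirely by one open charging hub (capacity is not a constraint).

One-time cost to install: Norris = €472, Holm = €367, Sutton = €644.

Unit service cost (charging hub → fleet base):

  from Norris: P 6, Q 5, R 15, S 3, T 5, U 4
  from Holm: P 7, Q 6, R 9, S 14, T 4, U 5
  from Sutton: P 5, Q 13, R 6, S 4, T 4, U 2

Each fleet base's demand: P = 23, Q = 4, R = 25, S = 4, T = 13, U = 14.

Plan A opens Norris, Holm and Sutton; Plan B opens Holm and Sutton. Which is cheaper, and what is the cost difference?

Plan B is cheaper by 464.

Plan A: {Norris, Holm, Sutton}: P→Sutton 5·23=115, Q→Norris 5·4=20, R→Sutton 6·25=150, S→Norris 3·4=12, T→Holm 4·13=52, U→Sutton 2·14=28. Service 377; fixed 1483; total 1860.
Plan B: {Holm, Sutton}: P→Sutton 5·23=115, Q→Holm 6·4=24, R→Sutton 6·25=150, S→Sutton 4·4=16, T→Holm 4·13=52, U→Sutton 2·14=28. Service 385; fixed 1011; total 1396.
Difference: |1860 − 1396| = 464.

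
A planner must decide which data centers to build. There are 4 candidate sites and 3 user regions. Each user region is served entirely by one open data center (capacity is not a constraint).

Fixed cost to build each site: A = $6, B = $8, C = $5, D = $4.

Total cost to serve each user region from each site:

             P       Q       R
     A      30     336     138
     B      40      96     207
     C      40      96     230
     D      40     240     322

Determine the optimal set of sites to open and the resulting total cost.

For any fixed open set, each user region goes to its cheapest open site; total = fixed + service.
{A, C}: P→A 30, Q→C 96, R→A 138. Service 264; fixed 11; total 275.
{A, B}: service 264 + fixed 14 = 278
{A, C, D}: service 264 + fixed 15 = 279
{A, B, C, D}: service 264 + fixed 23 = 287
(All 15 nonempty subsets were checked; A and C is lowest.)

Open A and C; minimum total cost 275.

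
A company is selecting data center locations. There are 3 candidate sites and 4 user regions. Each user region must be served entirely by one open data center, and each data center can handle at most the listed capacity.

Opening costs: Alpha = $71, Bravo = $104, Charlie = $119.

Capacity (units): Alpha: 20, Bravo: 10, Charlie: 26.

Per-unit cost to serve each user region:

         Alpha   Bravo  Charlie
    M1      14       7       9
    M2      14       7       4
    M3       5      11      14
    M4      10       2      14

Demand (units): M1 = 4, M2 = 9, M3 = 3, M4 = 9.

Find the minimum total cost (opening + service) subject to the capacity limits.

Open {Bravo, Charlie}: M1→Charlie 9·4=36, M2→Charlie 4·9=36, M3→Charlie 14·3=42, M4→Bravo 2·9=18.
Loads: Bravo carries 9/10, Charlie carries 16/26. Service 132; fixed 223; total 355.
Next best feasible plan costs 359.

Minimum total cost: 355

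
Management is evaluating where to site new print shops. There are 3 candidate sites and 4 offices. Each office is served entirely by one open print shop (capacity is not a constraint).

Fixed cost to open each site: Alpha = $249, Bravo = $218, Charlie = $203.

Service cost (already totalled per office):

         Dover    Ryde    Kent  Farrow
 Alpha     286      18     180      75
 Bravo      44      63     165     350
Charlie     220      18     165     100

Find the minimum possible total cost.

Minimum total cost: 706

For any fixed open set, each office goes to its cheapest open site; total = fixed + service.
{Charlie}: Dover→Charlie 220, Ryde→Charlie 18, Kent→Charlie 165, Farrow→Charlie 100. Service 503; fixed 203; total 706.
{Bravo, Charlie}: Dover→Bravo 44, Ryde→Charlie 18, Kent→Bravo 165, Farrow→Charlie 100. Service 327; fixed 421; total 748.
{Alpha, Bravo}: service 302 + fixed 467 = 769
{Alpha, Bravo, Charlie}: Dover→Bravo 44, Ryde→Alpha 18, Kent→Bravo 165, Farrow→Alpha 75. Service 302; fixed 670; total 972.
(All 7 nonempty subsets were checked; Charlie only is lowest.)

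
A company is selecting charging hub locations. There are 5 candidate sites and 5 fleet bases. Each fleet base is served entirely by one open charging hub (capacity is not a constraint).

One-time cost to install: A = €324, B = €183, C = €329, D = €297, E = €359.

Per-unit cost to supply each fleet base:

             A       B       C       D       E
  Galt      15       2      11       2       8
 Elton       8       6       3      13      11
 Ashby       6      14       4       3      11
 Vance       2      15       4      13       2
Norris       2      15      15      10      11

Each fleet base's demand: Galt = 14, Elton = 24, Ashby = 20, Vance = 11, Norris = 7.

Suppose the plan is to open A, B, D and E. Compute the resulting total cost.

Total cost: 1431

Each fleet base is assigned to its cheapest site among the open ones.
{A, B, D, E}: Galt→B 2·14=28, Elton→B 6·24=144, Ashby→D 3·20=60, Vance→A 2·11=22, Norris→A 2·7=14. Service 268; fixed 1163; total 1431.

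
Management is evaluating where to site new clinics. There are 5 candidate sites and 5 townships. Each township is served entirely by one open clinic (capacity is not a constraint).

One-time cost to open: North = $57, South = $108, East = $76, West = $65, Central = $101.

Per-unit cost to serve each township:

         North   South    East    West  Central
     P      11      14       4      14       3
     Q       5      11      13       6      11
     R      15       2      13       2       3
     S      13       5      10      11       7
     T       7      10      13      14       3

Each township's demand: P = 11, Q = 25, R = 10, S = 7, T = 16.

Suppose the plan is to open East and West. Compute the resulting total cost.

Each township is assigned to its cheapest site among the open ones.
{East, West}: P→East 4·11=44, Q→West 6·25=150, R→West 2·10=20, S→East 10·7=70, T→East 13·16=208. Service 492; fixed 141; total 633.

Total cost: 633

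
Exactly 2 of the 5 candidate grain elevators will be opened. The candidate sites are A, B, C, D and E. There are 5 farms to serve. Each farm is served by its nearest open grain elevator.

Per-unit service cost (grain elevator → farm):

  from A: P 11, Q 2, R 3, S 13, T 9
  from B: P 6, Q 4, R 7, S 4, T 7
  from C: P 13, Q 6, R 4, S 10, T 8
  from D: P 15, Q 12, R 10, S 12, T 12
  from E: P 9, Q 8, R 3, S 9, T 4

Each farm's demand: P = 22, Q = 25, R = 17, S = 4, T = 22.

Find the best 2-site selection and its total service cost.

Choose B and E; total service cost 387.

With exactly 2 open, each farm uses its cheapest among the chosen.
{B, E}: P→B 6·22=132, Q→B 4·25=100, R→E 3·17=51, S→B 4·4=16, T→E 4·22=88. Service cost 387.
{A, B}: service cost 403
{A, E}: service cost 423
Among all 10 size-2 choices, {B, E} is lowest.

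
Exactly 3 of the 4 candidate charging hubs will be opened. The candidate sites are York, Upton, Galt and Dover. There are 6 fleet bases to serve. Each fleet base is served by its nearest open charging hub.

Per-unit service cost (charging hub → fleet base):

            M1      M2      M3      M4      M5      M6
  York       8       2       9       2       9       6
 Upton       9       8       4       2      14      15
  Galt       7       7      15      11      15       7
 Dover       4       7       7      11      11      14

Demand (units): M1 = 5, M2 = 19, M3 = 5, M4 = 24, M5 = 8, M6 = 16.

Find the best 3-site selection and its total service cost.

Choose York, Upton and Dover; total service cost 294.

With exactly 3 open, each fleet base uses its cheapest among the chosen.
{York, Upton, Dover}: M1→Dover 4·5=20, M2→York 2·19=38, M3→Upton 4·5=20, M4→York 2·24=48, M5→York 9·8=72, M6→York 6·16=96. Service cost 294.
{York, Upton, Galt}: service cost 309
{York, Galt, Dover}: service cost 309
Among all 4 size-3 choices, {York, Upton, Dover} is lowest.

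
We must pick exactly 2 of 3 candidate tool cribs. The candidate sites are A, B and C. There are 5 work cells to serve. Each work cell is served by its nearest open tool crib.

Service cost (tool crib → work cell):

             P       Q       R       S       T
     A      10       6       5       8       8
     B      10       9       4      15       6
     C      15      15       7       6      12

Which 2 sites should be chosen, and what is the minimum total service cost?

With exactly 2 open, each work cell uses its cheapest among the chosen.
{A, B}: P→A 10, Q→A 6, R→B 4, S→A 8, T→B 6. Service cost 34.
{A, C}: service cost 35
{B, C}: service cost 35
Among all 3 size-2 choices, {A, B} is lowest.

Choose A and B; total service cost 34.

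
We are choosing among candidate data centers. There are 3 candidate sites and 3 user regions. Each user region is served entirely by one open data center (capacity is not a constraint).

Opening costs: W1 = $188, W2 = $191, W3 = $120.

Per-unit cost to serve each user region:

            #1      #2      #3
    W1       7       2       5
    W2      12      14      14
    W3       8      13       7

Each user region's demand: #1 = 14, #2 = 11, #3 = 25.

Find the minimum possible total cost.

Minimum total cost: 433

For any fixed open set, each user region goes to its cheapest open site; total = fixed + service.
{W1}: #1→W1 7·14=98, #2→W1 2·11=22, #3→W1 5·25=125. Service 245; fixed 188; total 433.
{W3}: #1→W3 8·14=112, #2→W3 13·11=143, #3→W3 7·25=175. Service 430; fixed 120; total 550.
{W1, W3}: #1→W1 7·14=98, #2→W1 2·11=22, #3→W1 5·25=125. Service 245; fixed 308; total 553.
{W1, W2, W3}: service 245 + fixed 499 = 744
No other subset beats 433.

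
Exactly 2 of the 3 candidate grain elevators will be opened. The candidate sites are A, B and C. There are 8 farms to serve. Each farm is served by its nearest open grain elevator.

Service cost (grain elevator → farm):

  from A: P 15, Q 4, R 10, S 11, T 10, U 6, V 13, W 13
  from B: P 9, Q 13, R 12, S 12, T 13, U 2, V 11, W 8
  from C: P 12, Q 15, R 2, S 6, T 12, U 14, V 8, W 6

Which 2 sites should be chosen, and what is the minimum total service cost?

Choose A and C; total service cost 54.

With exactly 2 open, each farm uses its cheapest among the chosen.
{A, C}: P→C 12, Q→A 4, R→C 2, S→C 6, T→A 10, U→A 6, V→C 8, W→C 6. Service cost 54.
{B, C}: service cost 58
{A, B}: service cost 65
Among all 3 size-2 choices, {A, C} is lowest.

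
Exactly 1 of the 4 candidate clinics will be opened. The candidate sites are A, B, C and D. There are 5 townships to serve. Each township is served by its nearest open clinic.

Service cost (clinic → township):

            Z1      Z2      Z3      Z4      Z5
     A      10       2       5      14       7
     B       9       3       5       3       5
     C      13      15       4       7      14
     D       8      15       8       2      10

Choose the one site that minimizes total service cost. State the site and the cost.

With exactly 1 open, each township uses its cheapest among the chosen.
{B}: Z1→B 9, Z2→B 3, Z3→B 5, Z4→B 3, Z5→B 5. Service cost 25.
{A}: service cost 38
{D}: service cost 43
Among all 4 size-1 choices, {B} is lowest.

Choose B only; total service cost 25.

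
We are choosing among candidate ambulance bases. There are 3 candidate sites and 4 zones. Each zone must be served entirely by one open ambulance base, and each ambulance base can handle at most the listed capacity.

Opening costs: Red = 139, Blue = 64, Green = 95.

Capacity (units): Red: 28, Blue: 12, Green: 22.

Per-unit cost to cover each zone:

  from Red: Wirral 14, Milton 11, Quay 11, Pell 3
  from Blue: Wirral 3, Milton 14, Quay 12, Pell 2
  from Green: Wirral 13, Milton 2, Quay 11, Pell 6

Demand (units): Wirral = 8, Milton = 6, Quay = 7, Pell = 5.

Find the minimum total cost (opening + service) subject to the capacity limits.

Minimum total cost: 302

Open {Blue, Green}: Wirral→Blue 3·8=24, Milton→Green 2·6=12, Quay→Green 11·7=77, Pell→Green 6·5=30.
Loads: Blue carries 8/12, Green carries 18/22. Service 143; fixed 159; total 302.
Next best feasible plan costs 362.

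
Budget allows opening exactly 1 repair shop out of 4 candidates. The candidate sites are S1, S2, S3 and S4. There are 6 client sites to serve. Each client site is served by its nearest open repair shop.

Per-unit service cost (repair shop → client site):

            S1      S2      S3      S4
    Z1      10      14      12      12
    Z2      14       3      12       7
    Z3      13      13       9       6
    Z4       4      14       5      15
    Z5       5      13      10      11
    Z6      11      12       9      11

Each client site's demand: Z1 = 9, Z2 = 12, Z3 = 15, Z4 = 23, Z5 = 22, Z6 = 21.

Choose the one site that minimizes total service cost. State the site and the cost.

Choose S1 only; total service cost 886.

With exactly 1 open, each client site uses its cheapest among the chosen.
{S1}: Z1→S1 10·9=90, Z2→S1 14·12=168, Z3→S1 13·15=195, Z4→S1 4·23=92, Z5→S1 5·22=110, Z6→S1 11·21=231. Service cost 886.
{S3}: service cost 911
{S4}: service cost 1100
Among all 4 size-1 choices, {S1} is lowest.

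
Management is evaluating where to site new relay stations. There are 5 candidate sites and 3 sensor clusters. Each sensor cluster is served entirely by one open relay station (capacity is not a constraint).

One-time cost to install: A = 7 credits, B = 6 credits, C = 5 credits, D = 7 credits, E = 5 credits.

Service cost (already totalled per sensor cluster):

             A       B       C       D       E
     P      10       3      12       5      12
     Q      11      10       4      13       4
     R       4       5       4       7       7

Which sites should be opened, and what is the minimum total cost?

Open B and C; minimum total cost 22.

For any fixed open set, each sensor cluster goes to its cheapest open site; total = fixed + service.
{B, C}: P→B 3, Q→C 4, R→C 4. Service 11; fixed 11; total 22.
{B, E}: service 12 + fixed 11 = 23
{B}: service 18 + fixed 6 = 24
{A, B, C, D, E}: service 11 + fixed 30 = 41
No other subset beats 22.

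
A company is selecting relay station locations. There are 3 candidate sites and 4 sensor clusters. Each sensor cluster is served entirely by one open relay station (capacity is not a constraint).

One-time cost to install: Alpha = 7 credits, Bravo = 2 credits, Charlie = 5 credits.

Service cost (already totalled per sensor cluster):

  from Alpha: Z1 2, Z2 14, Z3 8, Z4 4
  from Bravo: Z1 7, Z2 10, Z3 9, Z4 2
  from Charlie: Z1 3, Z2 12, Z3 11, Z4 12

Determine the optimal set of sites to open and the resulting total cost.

For any fixed open set, each sensor cluster goes to its cheapest open site; total = fixed + service.
{Bravo}: Z1→Bravo 7, Z2→Bravo 10, Z3→Bravo 9, Z4→Bravo 2. Service 28; fixed 2; total 30.
{Alpha, Bravo}: service 22 + fixed 9 = 31
{Bravo, Charlie}: service 24 + fixed 7 = 31
{Alpha, Bravo, Charlie}: service 22 + fixed 14 = 36
(All 7 nonempty subsets were checked; Bravo only is lowest.)

Open Bravo only; minimum total cost 30.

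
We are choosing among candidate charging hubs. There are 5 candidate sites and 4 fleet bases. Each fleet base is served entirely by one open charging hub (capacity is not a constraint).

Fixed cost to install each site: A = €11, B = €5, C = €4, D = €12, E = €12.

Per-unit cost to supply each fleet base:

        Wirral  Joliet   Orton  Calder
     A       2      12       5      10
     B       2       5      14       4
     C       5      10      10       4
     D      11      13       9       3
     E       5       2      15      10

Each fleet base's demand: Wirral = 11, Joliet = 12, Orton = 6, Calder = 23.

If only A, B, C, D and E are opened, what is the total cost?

Each fleet base is assigned to its cheapest site among the open ones.
{A, B, C, D, E}: Wirral→A 2·11=22, Joliet→E 2·12=24, Orton→A 5·6=30, Calder→D 3·23=69. Service 145; fixed 44; total 189.

Total cost: 189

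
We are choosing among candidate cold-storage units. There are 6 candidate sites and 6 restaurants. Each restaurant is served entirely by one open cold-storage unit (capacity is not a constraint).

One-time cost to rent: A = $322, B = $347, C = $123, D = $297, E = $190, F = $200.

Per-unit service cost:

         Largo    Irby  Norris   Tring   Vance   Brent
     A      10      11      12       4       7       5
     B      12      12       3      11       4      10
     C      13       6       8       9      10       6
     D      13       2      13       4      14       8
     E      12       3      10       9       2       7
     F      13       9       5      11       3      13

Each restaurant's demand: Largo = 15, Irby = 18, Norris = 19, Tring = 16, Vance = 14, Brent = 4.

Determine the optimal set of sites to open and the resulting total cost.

Open E only; minimum total cost 814.

For any fixed open set, each restaurant goes to its cheapest open site; total = fixed + service.
{E}: Largo→E 12·15=180, Irby→E 3·18=54, Norris→E 10·19=190, Tring→E 9·16=144, Vance→E 2·14=28, Brent→E 7·4=28. Service 624; fixed 190; total 814.
{C}: service 763 + fixed 123 = 886
{C, E}: service 582 + fixed 313 = 895
{A, B, C, D, E, F}: Largo→A 10·15=150, Irby→D 2·18=36, Norris→B 3·19=57, Tring→A 4·16=64, Vance→E 2·14=28, Brent→A 5·4=20. Service 355; fixed 1479; total 1834.
No other subset beats 814.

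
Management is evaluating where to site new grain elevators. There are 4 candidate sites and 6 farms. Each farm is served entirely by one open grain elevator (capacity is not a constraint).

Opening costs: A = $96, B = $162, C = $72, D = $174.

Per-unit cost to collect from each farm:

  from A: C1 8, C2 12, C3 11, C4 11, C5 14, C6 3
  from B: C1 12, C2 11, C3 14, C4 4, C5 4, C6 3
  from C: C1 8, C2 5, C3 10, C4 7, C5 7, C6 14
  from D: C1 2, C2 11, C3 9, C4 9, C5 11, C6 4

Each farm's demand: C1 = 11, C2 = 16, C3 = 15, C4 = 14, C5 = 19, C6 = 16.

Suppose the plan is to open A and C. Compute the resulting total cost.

Total cost: 765

Each farm is assigned to its cheapest site among the open ones.
{A, C}: C1→A 8·11=88, C2→C 5·16=80, C3→C 10·15=150, C4→C 7·14=98, C5→C 7·19=133, C6→A 3·16=48. Service 597; fixed 168; total 765.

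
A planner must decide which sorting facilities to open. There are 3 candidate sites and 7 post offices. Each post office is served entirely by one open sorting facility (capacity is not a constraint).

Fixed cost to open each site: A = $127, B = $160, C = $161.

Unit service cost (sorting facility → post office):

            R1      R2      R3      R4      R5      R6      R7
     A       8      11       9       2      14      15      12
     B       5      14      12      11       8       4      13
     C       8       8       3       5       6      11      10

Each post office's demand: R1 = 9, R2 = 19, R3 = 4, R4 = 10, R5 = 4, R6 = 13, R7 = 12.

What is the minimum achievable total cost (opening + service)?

Minimum total cost: 734

For any fixed open set, each post office goes to its cheapest open site; total = fixed + service.
{C}: R1→C 8·9=72, R2→C 8·19=152, R3→C 3·4=12, R4→C 5·10=50, R5→C 6·4=24, R6→C 11·13=143, R7→C 10·12=120. Service 573; fixed 161; total 734.
{B, C}: service 455 + fixed 321 = 776
{A, B}: service 538 + fixed 287 = 825
{A, B, C}: R1→B 5·9=45, R2→C 8·19=152, R3→C 3·4=12, R4→A 2·10=20, R5→C 6·4=24, R6→B 4·13=52, R7→C 10·12=120. Service 425; fixed 448; total 873.
No other subset beats 734.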